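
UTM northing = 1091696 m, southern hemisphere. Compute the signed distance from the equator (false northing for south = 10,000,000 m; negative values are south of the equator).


For southern: actual = 1091696 - 10000000 = -8908304 m

-8908304 m


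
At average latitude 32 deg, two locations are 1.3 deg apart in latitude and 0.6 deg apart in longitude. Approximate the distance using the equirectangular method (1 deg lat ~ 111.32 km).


dlat_km = 1.3 * 111.32 = 144.716
dlon_km = 0.6 * 111.32 * cos(32) ≈ 56.643
dist = sqrt(144.716^2 + 56.643^2) ≈ 155.4 km

155.4 km


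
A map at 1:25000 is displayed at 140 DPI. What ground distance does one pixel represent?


pixel_cm = 2.54 / 140 ≈ 0.018143 cm
ground = pixel_cm * 25000 / 100 = 2.54 * 25000 / (140 * 100) = 63500 / 14000 ≈ 4.54 m

4.54 m


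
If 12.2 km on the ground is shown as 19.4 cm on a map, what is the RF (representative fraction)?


ground = 12.2 km = 1220000 cm; RF denominator = ground / map = 1220000 / 19.4 ≈ 62887; RF = 1:62887

1:62887


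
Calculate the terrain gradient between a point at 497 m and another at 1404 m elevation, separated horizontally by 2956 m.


gradient = (1404 - 497) / 2956 = 907 / 2956 = 0.3068

0.3068


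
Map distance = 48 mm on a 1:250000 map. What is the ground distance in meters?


ground = 48 mm * 250000 / 1000 = 12000.0 m

12000.0 m


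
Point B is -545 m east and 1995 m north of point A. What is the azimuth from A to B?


az = atan2(-545, 1995) = -15.3 deg
adjusted to 0-360: 344.7 degrees

344.7 degrees


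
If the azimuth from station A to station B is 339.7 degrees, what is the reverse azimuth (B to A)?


back azimuth = (339.7 + 180) mod 360 = 159.7 degrees

159.7 degrees


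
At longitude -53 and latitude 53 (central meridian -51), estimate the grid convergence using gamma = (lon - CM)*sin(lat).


gamma = (-53 - -51) * sin(53) = -2 * 0.798636 = -1.597 degrees

-1.597 degrees


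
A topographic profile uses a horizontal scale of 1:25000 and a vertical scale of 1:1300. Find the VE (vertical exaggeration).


VE = horizontal_scale / vertical_scale = 25000 / 1300 ≈ 19.2

19.2x


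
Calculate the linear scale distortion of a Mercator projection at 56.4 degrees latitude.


SF = 1 / cos(56.4) = 1 / 0.553392 = 1.807

1.807


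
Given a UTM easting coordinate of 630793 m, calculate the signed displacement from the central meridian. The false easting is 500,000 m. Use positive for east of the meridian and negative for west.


displacement = 630793 - 500000 = 130793 m

130793 m


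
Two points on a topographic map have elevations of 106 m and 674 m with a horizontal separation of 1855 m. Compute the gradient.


gradient = (674 - 106) / 1855 = 568 / 1855 = 0.3062

0.3062


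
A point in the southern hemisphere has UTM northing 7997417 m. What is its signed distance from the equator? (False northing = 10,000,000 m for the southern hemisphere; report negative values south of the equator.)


For southern: actual = 7997417 - 10000000 = -2002583 m

-2002583 m


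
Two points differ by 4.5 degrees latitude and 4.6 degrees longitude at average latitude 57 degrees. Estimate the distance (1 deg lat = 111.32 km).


dlat_km = 4.5 * 111.32 = 500.94
dlon_km = 4.6 * 111.32 * cos(57) ≈ 278.894
dist = sqrt(500.94^2 + 278.894^2) ≈ 573.3 km

573.3 km


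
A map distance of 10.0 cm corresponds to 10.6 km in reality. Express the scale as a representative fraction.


ground = 10.6 km = 1060000 cm; RF denominator = ground / map = 1060000 / 10.0 = 106000; RF = 1:106000

1:106000


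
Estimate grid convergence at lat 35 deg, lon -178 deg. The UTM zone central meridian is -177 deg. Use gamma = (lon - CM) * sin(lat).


gamma = (-178 - -177) * sin(35) = -1 * 0.573576 = -0.574 degrees

-0.574 degrees


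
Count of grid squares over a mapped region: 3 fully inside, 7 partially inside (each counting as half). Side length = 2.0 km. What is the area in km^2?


effective squares = 3 + 7 * 0.5 = 6.5
area = 6.5 * 4.0 = 26.0 km^2

26.0 km^2


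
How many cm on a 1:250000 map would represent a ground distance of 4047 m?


map_cm = 4047 * 100 / 250000 = 1.6188 cm ≈ 1.62 cm

1.62 cm


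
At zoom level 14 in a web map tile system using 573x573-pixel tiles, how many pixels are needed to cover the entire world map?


tiles per axis = 2^14 = 16384
total tiles = 16384^2 = 268435456
pixels per axis = 16384 * 573 = 9388032
total pixels = 9388032^2 = 88135144833024

88135144833024 pixels


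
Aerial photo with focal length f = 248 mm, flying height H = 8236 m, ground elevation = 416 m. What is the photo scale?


scale = f / (H - h) = 248 mm / 7820 m = 248 / 7820000 = 1:31532

1:31532


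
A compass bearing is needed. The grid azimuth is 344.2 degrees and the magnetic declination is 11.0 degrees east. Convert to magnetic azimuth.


magnetic azimuth = grid azimuth - declination (east +ve)
mag_az = 344.2 - 11.0 = 333.2 degrees

333.2 degrees


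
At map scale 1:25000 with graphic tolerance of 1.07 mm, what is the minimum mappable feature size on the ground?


ground = 1.07 mm * 25000 / 1000 = 26.75 m

26.75 m


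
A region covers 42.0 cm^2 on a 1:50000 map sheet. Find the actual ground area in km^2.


ground_area = 42.0 * (50000/100)^2 = 10500000.0 m^2 = 10.5 km^2

10.5 km^2


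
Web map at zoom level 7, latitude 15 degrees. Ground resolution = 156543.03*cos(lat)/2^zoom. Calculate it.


res = 156543.03 * cos(15) / 2^7 = 156543.03 * 0.96592583 / 128 = 1181.32 m/pixel

1181.32 m/pixel


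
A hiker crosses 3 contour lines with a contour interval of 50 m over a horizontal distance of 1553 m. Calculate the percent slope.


elevation change = 3 * 50 = 150 m
slope = 150 / 1553 * 100 = 9.7%

9.7%


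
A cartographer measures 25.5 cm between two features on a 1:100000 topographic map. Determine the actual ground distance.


ground = 25.5 cm * 100000 / 100 = 25500.0 m = 25.5 km

25.5 km


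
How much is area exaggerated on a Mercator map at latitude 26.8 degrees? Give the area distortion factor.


area_distortion = 1/cos^2(26.8) = 1.255

1.255


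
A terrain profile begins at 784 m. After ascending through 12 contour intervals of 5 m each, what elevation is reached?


elevation = 784 + 12 * 5 = 844 m

844 m


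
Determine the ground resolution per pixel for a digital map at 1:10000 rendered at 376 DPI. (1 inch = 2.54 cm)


pixel_cm = 2.54 / 376 ≈ 0.006755 cm
ground = pixel_cm * 10000 / 100 = 2.54 * 10000 / (376 * 100) = 25400 / 37600 ≈ 0.68 m

0.68 m


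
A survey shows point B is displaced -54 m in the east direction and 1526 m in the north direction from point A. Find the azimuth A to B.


az = atan2(-54, 1526) = -2.0 deg
adjusted to 0-360: 358.0 degrees

358.0 degrees


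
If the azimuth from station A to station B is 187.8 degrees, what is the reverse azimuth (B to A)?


back azimuth = (187.8 + 180) mod 360 = 7.8 degrees

7.8 degrees


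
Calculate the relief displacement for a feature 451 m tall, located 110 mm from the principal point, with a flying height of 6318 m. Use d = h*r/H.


d = h * r / H = 451 * 110 / 6318 = 7.85 mm

7.85 mm


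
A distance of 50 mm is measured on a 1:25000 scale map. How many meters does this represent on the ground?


ground = 50 mm * 25000 / 1000 = 1250.0 m

1250.0 m


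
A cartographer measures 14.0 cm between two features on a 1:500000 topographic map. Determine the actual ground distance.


ground = 14.0 cm * 500000 / 100 = 70000.0 m = 70.0 km

70.0 km


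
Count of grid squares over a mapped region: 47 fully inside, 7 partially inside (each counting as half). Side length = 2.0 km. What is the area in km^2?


effective squares = 47 + 7 * 0.5 = 50.5
area = 50.5 * 4.0 = 202.0 km^2

202.0 km^2


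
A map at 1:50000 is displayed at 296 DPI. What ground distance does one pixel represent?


pixel_cm = 2.54 / 296 ≈ 0.008581 cm
ground = pixel_cm * 50000 / 100 = 2.54 * 50000 / (296 * 100) = 127000 / 29600 ≈ 4.29 m

4.29 m


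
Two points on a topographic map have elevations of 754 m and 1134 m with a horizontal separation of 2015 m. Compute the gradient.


gradient = (1134 - 754) / 2015 = 380 / 2015 = 0.1886

0.1886


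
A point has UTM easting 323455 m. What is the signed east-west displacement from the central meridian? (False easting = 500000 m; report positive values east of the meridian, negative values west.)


displacement = 323455 - 500000 = -176545 m

-176545 m


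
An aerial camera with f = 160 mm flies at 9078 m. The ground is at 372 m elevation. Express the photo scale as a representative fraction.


scale = f / (H - h) = 160 mm / 8706 m = 160 / 8706000 = 1:54413

1:54413


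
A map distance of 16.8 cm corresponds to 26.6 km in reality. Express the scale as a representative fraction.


ground = 26.6 km = 2660000 cm; RF denominator = ground / map = 2660000 / 16.8 ≈ 158333; RF = 1:158333

1:158333


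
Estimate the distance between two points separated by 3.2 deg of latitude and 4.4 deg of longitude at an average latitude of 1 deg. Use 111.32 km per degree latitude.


dlat_km = 3.2 * 111.32 = 356.224
dlon_km = 4.4 * 111.32 * cos(1) ≈ 489.733
dist = sqrt(356.224^2 + 489.733^2) ≈ 605.6 km

605.6 km


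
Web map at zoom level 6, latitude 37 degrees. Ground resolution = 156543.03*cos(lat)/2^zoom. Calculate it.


res = 156543.03 * cos(37) / 2^6 = 156543.03 * 0.79863551 / 64 = 1953.45 m/pixel

1953.45 m/pixel


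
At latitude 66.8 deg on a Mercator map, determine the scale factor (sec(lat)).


SF = 1 / cos(66.8) = 1 / 0.393942 = 2.538

2.538


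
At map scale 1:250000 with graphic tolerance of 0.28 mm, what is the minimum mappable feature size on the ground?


ground = 0.28 mm * 250000 / 1000 = 70.0 m

70.0 m


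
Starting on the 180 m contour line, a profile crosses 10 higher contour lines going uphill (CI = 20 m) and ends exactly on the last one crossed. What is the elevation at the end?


elevation = 180 + 10 * 20 = 380 m

380 m


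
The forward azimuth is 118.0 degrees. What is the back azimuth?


back azimuth = (118.0 + 180) mod 360 = 298.0 degrees

298.0 degrees


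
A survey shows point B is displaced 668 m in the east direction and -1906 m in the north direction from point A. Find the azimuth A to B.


az = atan2(668, -1906) = 160.7 deg
adjusted to 0-360: 160.7 degrees

160.7 degrees


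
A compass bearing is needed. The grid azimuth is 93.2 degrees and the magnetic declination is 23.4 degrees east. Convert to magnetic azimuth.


magnetic azimuth = grid azimuth - declination (east +ve)
mag_az = 93.2 - 23.4 = 69.8 degrees

69.8 degrees


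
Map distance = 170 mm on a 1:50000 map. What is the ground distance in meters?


ground = 170 mm * 50000 / 1000 = 8500.0 m

8500.0 m


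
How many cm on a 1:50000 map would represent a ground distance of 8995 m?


map_cm = 8995 * 100 / 50000 = 17.99 cm

17.99 cm


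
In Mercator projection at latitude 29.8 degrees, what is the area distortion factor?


area_distortion = 1/cos^2(29.8) = 1.328

1.328


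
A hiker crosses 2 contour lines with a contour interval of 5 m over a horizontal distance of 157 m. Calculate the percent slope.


elevation change = 2 * 5 = 10 m
slope = 10 / 157 * 100 = 6.4%

6.4%


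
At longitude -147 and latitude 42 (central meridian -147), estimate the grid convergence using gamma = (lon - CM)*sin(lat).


gamma = (-147 - -147) * sin(42) = 0 * 0.669131 = 0.0 degrees

0.0 degrees


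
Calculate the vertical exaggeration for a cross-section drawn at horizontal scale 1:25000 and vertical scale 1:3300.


VE = horizontal_scale / vertical_scale = 25000 / 3300 ≈ 7.6

7.6x


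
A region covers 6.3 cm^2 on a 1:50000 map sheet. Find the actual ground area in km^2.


ground_area = 6.3 * (50000/100)^2 = 1575000.0 m^2 = 1.575 km^2

1.575 km^2


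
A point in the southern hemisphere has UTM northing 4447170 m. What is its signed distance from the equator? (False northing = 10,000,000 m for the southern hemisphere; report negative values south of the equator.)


For southern: actual = 4447170 - 10000000 = -5552830 m

-5552830 m


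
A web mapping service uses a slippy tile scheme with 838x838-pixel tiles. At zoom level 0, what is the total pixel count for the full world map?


tiles per axis = 2^0 = 1
total tiles = 1^2 = 1
pixels per axis = 1 * 838 = 838
total pixels = 838^2 = 702244

702244 pixels


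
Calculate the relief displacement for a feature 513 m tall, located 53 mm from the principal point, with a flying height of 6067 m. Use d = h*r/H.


d = h * r / H = 513 * 53 / 6067 = 4.48 mm

4.48 mm


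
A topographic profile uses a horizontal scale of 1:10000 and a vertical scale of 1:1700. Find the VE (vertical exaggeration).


VE = horizontal_scale / vertical_scale = 10000 / 1700 ≈ 5.9

5.9x


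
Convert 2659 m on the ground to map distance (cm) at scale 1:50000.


map_cm = 2659 * 100 / 50000 = 5.318 cm ≈ 5.32 cm

5.32 cm


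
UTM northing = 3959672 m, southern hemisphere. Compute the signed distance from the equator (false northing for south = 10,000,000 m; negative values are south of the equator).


For southern: actual = 3959672 - 10000000 = -6040328 m

-6040328 m


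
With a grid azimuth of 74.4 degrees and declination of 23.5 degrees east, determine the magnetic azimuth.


magnetic azimuth = grid azimuth - declination (east +ve)
mag_az = 74.4 - 23.5 = 50.9 degrees

50.9 degrees


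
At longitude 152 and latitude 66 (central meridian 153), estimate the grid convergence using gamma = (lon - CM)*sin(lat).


gamma = (152 - 153) * sin(66) = -1 * 0.913545 = -0.914 degrees

-0.914 degrees


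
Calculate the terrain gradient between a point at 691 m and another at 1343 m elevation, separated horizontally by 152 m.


gradient = (1343 - 691) / 152 = 652 / 152 = 4.2895

4.2895


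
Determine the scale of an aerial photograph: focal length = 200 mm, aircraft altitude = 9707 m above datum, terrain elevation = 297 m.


scale = f / (H - h) = 200 mm / 9410 m = 200 / 9410000 = 1:47050

1:47050


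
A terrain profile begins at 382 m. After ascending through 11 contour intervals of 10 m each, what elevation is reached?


elevation = 382 + 11 * 10 = 492 m

492 m


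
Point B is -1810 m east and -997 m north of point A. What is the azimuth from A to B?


az = atan2(-1810, -997) = -118.8 deg
adjusted to 0-360: 241.2 degrees

241.2 degrees


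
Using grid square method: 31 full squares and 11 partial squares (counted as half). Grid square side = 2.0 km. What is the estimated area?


effective squares = 31 + 11 * 0.5 = 36.5
area = 36.5 * 4.0 = 146.0 km^2

146.0 km^2


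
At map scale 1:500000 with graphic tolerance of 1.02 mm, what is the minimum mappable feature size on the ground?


ground = 1.02 mm * 500000 / 1000 = 510.0 m

510.0 m


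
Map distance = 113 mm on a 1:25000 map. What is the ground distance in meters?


ground = 113 mm * 25000 / 1000 = 2825.0 m

2825.0 m


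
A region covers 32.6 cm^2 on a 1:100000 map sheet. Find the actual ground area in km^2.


ground_area = 32.6 * (100000/100)^2 = 32600000.0 m^2 = 32.6 km^2

32.6 km^2


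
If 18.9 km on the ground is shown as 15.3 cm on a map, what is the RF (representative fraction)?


ground = 18.9 km = 1890000 cm; RF denominator = ground / map = 1890000 / 15.3 ≈ 123529; RF = 1:123529

1:123529


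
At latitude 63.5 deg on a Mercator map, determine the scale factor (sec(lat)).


SF = 1 / cos(63.5) = 1 / 0.446198 = 2.241

2.241


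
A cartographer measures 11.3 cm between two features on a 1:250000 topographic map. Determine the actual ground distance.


ground = 11.3 cm * 250000 / 100 = 28250.0 m = 28.25 km

28.25 km


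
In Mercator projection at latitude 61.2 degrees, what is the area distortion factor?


area_distortion = 1/cos^2(61.2) = 4.309

4.309


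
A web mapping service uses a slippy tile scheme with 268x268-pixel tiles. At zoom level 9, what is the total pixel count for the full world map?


tiles per axis = 2^9 = 512
total tiles = 512^2 = 262144
pixels per axis = 512 * 268 = 137216
total pixels = 137216^2 = 18828230656

18828230656 pixels


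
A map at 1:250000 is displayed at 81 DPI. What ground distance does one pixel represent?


pixel_cm = 2.54 / 81 ≈ 0.031358 cm
ground = pixel_cm * 250000 / 100 = 2.54 * 250000 / (81 * 100) = 635000 / 8100 ≈ 78.4 m

78.4 m


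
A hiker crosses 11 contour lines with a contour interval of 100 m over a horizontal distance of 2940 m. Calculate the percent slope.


elevation change = 11 * 100 = 1100 m
slope = 1100 / 2940 * 100 = 37.4%

37.4%


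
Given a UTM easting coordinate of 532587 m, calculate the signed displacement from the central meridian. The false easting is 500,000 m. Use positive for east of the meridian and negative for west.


displacement = 532587 - 500000 = 32587 m

32587 m


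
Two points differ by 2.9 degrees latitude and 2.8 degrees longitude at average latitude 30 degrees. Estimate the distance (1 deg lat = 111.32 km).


dlat_km = 2.9 * 111.32 = 322.828
dlon_km = 2.8 * 111.32 * cos(30) ≈ 269.937
dist = sqrt(322.828^2 + 269.937^2) ≈ 420.8 km

420.8 km


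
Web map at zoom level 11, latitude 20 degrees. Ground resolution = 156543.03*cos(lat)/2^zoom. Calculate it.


res = 156543.03 * cos(20) / 2^11 = 156543.03 * 0.93969262 / 2048 = 71.83 m/pixel

71.83 m/pixel


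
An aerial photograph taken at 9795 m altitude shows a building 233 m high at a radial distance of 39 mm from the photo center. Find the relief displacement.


d = h * r / H = 233 * 39 / 9795 = 0.93 mm

0.93 mm


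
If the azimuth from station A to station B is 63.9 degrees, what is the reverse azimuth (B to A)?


back azimuth = (63.9 + 180) mod 360 = 243.9 degrees

243.9 degrees


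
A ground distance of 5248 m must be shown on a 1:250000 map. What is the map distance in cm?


map_cm = 5248 * 100 / 250000 = 2.0992 cm ≈ 2.1 cm

2.1 cm


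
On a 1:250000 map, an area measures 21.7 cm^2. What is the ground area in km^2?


ground_area = 21.7 * (250000/100)^2 = 135625000.0 m^2 = 135.625 km^2

135.625 km^2


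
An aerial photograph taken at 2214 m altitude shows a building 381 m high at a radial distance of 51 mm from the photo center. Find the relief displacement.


d = h * r / H = 381 * 51 / 2214 = 8.78 mm

8.78 mm


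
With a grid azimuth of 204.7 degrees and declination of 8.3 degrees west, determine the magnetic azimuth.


magnetic azimuth = grid azimuth - declination (east +ve)
mag_az = 204.7 - -8.3 = 213.0 degrees

213.0 degrees


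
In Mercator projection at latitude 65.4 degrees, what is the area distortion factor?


area_distortion = 1/cos^2(65.4) = 5.771

5.771


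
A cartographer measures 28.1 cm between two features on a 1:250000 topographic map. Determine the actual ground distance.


ground = 28.1 cm * 250000 / 100 = 70250.0 m = 70.25 km

70.25 km


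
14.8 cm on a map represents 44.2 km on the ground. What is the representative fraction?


ground = 44.2 km = 4420000 cm; RF denominator = ground / map = 4420000 / 14.8 ≈ 298649; RF = 1:298649

1:298649


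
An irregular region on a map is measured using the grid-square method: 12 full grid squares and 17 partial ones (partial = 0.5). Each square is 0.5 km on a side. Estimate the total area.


effective squares = 12 + 17 * 0.5 = 20.5
area = 20.5 * 0.25 = 5.125 km^2

5.125 km^2


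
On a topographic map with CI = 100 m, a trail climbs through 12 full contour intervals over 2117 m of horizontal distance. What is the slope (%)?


elevation change = 12 * 100 = 1200 m
slope = 1200 / 2117 * 100 = 56.7%

56.7%


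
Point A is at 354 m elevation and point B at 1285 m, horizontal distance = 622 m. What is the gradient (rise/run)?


gradient = (1285 - 354) / 622 = 931 / 622 = 1.4968

1.4968


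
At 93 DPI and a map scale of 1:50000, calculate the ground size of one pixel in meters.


pixel_cm = 2.54 / 93 ≈ 0.027312 cm
ground = pixel_cm * 50000 / 100 = 2.54 * 50000 / (93 * 100) = 127000 / 9300 ≈ 13.66 m

13.66 m


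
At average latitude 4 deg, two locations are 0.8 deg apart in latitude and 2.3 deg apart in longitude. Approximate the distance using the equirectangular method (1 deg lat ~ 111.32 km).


dlat_km = 0.8 * 111.32 = 89.056
dlon_km = 2.3 * 111.32 * cos(4) ≈ 255.412
dist = sqrt(89.056^2 + 255.412^2) ≈ 270.5 km

270.5 km


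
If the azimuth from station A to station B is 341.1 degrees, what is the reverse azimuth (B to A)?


back azimuth = (341.1 + 180) mod 360 = 161.1 degrees

161.1 degrees


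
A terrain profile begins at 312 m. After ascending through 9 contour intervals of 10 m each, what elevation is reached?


elevation = 312 + 9 * 10 = 402 m

402 m


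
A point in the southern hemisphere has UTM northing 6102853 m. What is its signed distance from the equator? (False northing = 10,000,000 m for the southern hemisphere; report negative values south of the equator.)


For southern: actual = 6102853 - 10000000 = -3897147 m

-3897147 m


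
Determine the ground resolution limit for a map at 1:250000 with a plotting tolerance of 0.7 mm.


ground = 0.7 mm * 250000 / 1000 = 175.0 m

175.0 m


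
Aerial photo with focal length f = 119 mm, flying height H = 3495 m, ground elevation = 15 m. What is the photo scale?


scale = f / (H - h) = 119 mm / 3480 m = 119 / 3480000 = 1:29244

1:29244


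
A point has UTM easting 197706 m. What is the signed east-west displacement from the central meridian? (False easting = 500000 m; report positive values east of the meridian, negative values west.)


displacement = 197706 - 500000 = -302294 m

-302294 m


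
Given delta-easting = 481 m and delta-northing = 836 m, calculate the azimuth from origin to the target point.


az = atan2(481, 836) = 29.9 deg
adjusted to 0-360: 29.9 degrees

29.9 degrees


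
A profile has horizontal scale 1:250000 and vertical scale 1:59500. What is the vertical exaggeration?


VE = horizontal_scale / vertical_scale = 250000 / 59500 ≈ 4.2

4.2x


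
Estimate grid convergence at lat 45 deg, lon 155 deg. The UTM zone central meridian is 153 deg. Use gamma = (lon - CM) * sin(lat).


gamma = (155 - 153) * sin(45) = 2 * 0.707107 = 1.414 degrees

1.414 degrees


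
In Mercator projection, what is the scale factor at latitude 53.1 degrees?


SF = 1 / cos(53.1) = 1 / 0.60042 = 1.666

1.666


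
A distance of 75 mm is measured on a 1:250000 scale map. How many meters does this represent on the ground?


ground = 75 mm * 250000 / 1000 = 18750.0 m

18750.0 m


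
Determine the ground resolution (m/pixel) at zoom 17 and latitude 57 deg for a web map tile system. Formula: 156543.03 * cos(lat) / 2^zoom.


res = 156543.03 * cos(57) / 2^17 = 156543.03 * 0.54463904 / 131072 = 0.65 m/pixel

0.65 m/pixel


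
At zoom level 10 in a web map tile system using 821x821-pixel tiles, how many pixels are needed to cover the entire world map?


tiles per axis = 2^10 = 1024
total tiles = 1024^2 = 1048576
pixels per axis = 1024 * 821 = 840704
total pixels = 840704^2 = 706783215616

706783215616 pixels


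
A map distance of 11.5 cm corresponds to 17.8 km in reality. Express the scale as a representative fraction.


ground = 17.8 km = 1780000 cm; RF denominator = ground / map = 1780000 / 11.5 ≈ 154783; RF = 1:154783

1:154783


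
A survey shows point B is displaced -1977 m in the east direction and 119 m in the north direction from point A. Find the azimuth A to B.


az = atan2(-1977, 119) = -86.6 deg
adjusted to 0-360: 273.4 degrees

273.4 degrees


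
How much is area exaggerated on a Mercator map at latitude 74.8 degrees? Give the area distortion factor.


area_distortion = 1/cos^2(74.8) = 14.547

14.547


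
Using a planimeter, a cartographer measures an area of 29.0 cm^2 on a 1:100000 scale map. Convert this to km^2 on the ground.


ground_area = 29.0 * (100000/100)^2 = 29000000.0 m^2 = 29.0 km^2

29.0 km^2


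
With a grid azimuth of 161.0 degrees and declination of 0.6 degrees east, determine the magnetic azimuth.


magnetic azimuth = grid azimuth - declination (east +ve)
mag_az = 161.0 - 0.6 = 160.4 degrees

160.4 degrees


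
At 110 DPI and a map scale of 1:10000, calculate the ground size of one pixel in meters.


pixel_cm = 2.54 / 110 ≈ 0.023091 cm
ground = pixel_cm * 10000 / 100 = 2.54 * 10000 / (110 * 100) = 25400 / 11000 ≈ 2.31 m

2.31 m


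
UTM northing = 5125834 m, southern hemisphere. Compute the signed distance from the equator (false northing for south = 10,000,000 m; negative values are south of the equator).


For southern: actual = 5125834 - 10000000 = -4874166 m

-4874166 m


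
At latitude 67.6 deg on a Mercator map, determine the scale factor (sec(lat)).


SF = 1 / cos(67.6) = 1 / 0.38107 = 2.624

2.624


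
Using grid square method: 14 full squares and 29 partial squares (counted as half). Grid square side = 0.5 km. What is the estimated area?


effective squares = 14 + 29 * 0.5 = 28.5
area = 28.5 * 0.25 = 7.125 km^2

7.125 km^2


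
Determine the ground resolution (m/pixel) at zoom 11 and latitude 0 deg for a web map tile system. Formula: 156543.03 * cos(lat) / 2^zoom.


res = 156543.03 * cos(0) / 2^11 = 156543.03 * 1.0 / 2048 = 76.44 m/pixel

76.44 m/pixel


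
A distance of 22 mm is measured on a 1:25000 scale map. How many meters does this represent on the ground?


ground = 22 mm * 25000 / 1000 = 550.0 m

550.0 m


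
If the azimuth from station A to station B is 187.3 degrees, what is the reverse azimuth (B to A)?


back azimuth = (187.3 + 180) mod 360 = 7.3 degrees

7.3 degrees


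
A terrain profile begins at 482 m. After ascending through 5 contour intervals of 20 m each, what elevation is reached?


elevation = 482 + 5 * 20 = 582 m

582 m


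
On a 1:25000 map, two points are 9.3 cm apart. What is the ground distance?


ground = 9.3 cm * 25000 / 100 = 2325.0 m = 2.325 km

2.325 km


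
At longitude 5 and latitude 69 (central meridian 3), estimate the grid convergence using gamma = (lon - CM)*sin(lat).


gamma = (5 - 3) * sin(69) = 2 * 0.93358 = 1.867 degrees

1.867 degrees


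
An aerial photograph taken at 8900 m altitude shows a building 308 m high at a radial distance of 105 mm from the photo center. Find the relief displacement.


d = h * r / H = 308 * 105 / 8900 = 3.63 mm

3.63 mm


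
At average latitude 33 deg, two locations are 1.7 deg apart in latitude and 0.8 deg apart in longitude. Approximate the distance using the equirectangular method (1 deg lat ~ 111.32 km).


dlat_km = 1.7 * 111.32 = 189.244
dlon_km = 0.8 * 111.32 * cos(33) ≈ 74.689
dist = sqrt(189.244^2 + 74.689^2) ≈ 203.4 km

203.4 km


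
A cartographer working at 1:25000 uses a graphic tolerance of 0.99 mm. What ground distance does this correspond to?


ground = 0.99 mm * 25000 / 1000 = 24.75 m

24.75 m


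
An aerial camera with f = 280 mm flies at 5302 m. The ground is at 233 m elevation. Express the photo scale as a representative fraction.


scale = f / (H - h) = 280 mm / 5069 m = 280 / 5069000 = 1:18104

1:18104


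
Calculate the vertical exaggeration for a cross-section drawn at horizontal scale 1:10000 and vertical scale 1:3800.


VE = horizontal_scale / vertical_scale = 10000 / 3800 ≈ 2.6

2.6x


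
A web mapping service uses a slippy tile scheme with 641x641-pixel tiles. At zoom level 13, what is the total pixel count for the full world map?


tiles per axis = 2^13 = 8192
total tiles = 8192^2 = 67108864
pixels per axis = 8192 * 641 = 5251072
total pixels = 5251072^2 = 27573757149184

27573757149184 pixels


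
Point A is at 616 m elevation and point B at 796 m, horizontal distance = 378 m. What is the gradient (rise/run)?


gradient = (796 - 616) / 378 = 180 / 378 = 0.4762

0.4762


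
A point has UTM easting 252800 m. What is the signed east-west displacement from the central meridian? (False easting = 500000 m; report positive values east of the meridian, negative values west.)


displacement = 252800 - 500000 = -247200 m

-247200 m


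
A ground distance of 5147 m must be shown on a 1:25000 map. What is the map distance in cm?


map_cm = 5147 * 100 / 25000 = 20.588 cm ≈ 20.59 cm

20.59 cm


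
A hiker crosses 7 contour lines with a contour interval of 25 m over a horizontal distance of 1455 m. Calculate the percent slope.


elevation change = 7 * 25 = 175 m
slope = 175 / 1455 * 100 = 12.0%

12.0%


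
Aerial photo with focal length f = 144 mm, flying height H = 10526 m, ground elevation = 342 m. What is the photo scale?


scale = f / (H - h) = 144 mm / 10184 m = 144 / 10184000 = 1:70722

1:70722


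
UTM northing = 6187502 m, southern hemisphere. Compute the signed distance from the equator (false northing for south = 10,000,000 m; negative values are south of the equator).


For southern: actual = 6187502 - 10000000 = -3812498 m

-3812498 m


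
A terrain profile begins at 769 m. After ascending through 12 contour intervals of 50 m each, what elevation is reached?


elevation = 769 + 12 * 50 = 1369 m

1369 m


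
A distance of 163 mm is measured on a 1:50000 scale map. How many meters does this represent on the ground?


ground = 163 mm * 50000 / 1000 = 8150.0 m

8150.0 m


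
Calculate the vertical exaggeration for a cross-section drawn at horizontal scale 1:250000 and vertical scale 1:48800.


VE = horizontal_scale / vertical_scale = 250000 / 48800 ≈ 5.1

5.1x


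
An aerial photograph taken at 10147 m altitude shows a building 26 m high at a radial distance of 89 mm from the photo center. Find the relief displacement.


d = h * r / H = 26 * 89 / 10147 = 0.23 mm

0.23 mm


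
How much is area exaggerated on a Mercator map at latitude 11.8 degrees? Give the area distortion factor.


area_distortion = 1/cos^2(11.8) = 1.044

1.044


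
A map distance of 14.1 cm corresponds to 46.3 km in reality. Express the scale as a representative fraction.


ground = 46.3 km = 4630000 cm; RF denominator = ground / map = 4630000 / 14.1 ≈ 328369; RF = 1:328369

1:328369


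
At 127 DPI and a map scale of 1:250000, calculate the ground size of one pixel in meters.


pixel_cm = 2.54 / 127 = 0.02 cm
ground = pixel_cm * 250000 / 100 = 2.54 * 250000 / (127 * 100) = 635000 / 12700 = 50.0 m

50.0 m


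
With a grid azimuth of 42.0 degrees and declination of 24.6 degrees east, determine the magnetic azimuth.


magnetic azimuth = grid azimuth - declination (east +ve)
mag_az = 42.0 - 24.6 = 17.4 degrees

17.4 degrees


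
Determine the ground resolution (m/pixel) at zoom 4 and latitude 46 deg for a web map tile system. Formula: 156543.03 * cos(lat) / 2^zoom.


res = 156543.03 * cos(46) / 2^4 = 156543.03 * 0.69465837 / 16 = 6796.5 m/pixel

6796.5 m/pixel


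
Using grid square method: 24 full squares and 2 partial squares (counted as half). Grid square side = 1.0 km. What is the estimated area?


effective squares = 24 + 2 * 0.5 = 25.0
area = 25.0 * 1.0 = 25.0 km^2

25.0 km^2


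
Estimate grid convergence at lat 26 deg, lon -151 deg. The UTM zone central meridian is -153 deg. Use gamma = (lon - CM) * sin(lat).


gamma = (-151 - -153) * sin(26) = 2 * 0.438371 = 0.877 degrees

0.877 degrees


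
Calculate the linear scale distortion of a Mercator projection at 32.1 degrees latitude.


SF = 1 / cos(32.1) = 1 / 0.847122 = 1.18

1.18


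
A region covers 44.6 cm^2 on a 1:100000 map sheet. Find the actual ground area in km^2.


ground_area = 44.6 * (100000/100)^2 = 44600000.0 m^2 = 44.6 km^2

44.6 km^2


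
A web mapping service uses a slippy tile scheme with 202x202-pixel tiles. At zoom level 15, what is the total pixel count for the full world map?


tiles per axis = 2^15 = 32768
total tiles = 32768^2 = 1073741824
pixels per axis = 32768 * 202 = 6619136
total pixels = 6619136^2 = 43812961386496

43812961386496 pixels


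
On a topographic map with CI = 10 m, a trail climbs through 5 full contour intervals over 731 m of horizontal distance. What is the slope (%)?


elevation change = 5 * 10 = 50 m
slope = 50 / 731 * 100 = 6.8%

6.8%


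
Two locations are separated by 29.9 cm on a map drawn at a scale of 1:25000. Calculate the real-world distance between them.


ground = 29.9 cm * 25000 / 100 = 7475.0 m = 7.475 km

7.475 km


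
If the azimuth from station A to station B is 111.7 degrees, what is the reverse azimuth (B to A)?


back azimuth = (111.7 + 180) mod 360 = 291.7 degrees

291.7 degrees


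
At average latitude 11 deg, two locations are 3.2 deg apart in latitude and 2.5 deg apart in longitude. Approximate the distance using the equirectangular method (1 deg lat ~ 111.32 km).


dlat_km = 3.2 * 111.32 = 356.224
dlon_km = 2.5 * 111.32 * cos(11) ≈ 273.187
dist = sqrt(356.224^2 + 273.187^2) ≈ 448.9 km

448.9 km


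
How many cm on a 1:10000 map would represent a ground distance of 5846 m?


map_cm = 5846 * 100 / 10000 = 58.46 cm

58.46 cm


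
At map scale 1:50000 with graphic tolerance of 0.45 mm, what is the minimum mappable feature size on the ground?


ground = 0.45 mm * 50000 / 1000 = 22.5 m

22.5 m


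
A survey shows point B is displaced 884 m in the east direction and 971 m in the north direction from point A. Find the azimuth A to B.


az = atan2(884, 971) = 42.3 deg
adjusted to 0-360: 42.3 degrees

42.3 degrees


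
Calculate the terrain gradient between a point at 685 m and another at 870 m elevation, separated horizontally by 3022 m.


gradient = (870 - 685) / 3022 = 185 / 3022 = 0.0612

0.0612


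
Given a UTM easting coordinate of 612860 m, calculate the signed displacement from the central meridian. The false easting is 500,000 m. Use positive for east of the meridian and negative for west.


displacement = 612860 - 500000 = 112860 m

112860 m


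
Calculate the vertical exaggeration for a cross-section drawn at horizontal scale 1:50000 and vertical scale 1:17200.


VE = horizontal_scale / vertical_scale = 50000 / 17200 ≈ 2.9

2.9x


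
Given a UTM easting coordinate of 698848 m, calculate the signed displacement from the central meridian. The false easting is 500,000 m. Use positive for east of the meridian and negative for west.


displacement = 698848 - 500000 = 198848 m

198848 m


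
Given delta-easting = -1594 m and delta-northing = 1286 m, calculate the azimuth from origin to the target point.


az = atan2(-1594, 1286) = -51.1 deg
adjusted to 0-360: 308.9 degrees

308.9 degrees


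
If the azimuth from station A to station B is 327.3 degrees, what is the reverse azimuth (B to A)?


back azimuth = (327.3 + 180) mod 360 = 147.3 degrees

147.3 degrees


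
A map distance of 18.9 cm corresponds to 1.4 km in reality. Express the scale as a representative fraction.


ground = 1.4 km = 140000 cm; RF denominator = ground / map = 140000 / 18.9 ≈ 7407; RF = 1:7407

1:7407


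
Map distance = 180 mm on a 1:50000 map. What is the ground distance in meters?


ground = 180 mm * 50000 / 1000 = 9000.0 m

9000.0 m


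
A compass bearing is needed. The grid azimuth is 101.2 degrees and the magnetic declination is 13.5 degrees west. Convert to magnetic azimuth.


magnetic azimuth = grid azimuth - declination (east +ve)
mag_az = 101.2 - -13.5 = 114.7 degrees

114.7 degrees


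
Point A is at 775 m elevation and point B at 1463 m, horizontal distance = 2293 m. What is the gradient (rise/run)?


gradient = (1463 - 775) / 2293 = 688 / 2293 = 0.3

0.3


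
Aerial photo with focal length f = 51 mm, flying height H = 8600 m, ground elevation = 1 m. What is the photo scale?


scale = f / (H - h) = 51 mm / 8599 m = 51 / 8599000 = 1:168608

1:168608


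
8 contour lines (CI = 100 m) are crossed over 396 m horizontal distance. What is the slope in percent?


elevation change = 8 * 100 = 800 m
slope = 800 / 396 * 100 = 202.0%

202.0%


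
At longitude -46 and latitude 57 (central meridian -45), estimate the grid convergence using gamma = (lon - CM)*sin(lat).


gamma = (-46 - -45) * sin(57) = -1 * 0.838671 = -0.839 degrees

-0.839 degrees


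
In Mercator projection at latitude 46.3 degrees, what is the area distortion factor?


area_distortion = 1/cos^2(46.3) = 2.095

2.095


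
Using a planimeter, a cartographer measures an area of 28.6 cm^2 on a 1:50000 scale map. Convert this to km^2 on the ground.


ground_area = 28.6 * (50000/100)^2 = 7150000.0 m^2 = 7.15 km^2

7.15 km^2


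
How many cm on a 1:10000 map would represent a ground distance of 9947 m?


map_cm = 9947 * 100 / 10000 = 99.47 cm

99.47 cm


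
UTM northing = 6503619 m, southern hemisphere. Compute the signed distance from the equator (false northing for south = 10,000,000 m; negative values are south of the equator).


For southern: actual = 6503619 - 10000000 = -3496381 m

-3496381 m


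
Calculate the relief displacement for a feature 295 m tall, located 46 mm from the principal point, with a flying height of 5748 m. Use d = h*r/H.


d = h * r / H = 295 * 46 / 5748 = 2.36 mm

2.36 mm


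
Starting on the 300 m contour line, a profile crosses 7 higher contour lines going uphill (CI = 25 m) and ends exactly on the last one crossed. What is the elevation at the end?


elevation = 300 + 7 * 25 = 475 m

475 m


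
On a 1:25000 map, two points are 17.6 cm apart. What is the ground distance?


ground = 17.6 cm * 25000 / 100 = 4400.0 m = 4.4 km

4.4 km


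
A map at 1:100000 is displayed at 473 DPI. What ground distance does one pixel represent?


pixel_cm = 2.54 / 473 ≈ 0.00537 cm
ground = pixel_cm * 100000 / 100 = 2.54 * 100000 / (473 * 100) = 254000 / 47300 ≈ 5.37 m

5.37 m


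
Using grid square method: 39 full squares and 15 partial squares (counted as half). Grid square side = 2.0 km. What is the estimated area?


effective squares = 39 + 15 * 0.5 = 46.5
area = 46.5 * 4.0 = 186.0 km^2

186.0 km^2


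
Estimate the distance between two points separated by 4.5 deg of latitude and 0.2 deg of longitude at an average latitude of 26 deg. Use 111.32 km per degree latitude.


dlat_km = 4.5 * 111.32 = 500.94
dlon_km = 0.2 * 111.32 * cos(26) ≈ 20.011
dist = sqrt(500.94^2 + 20.011^2) ≈ 501.3 km

501.3 km


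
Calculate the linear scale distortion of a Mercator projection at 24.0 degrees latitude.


SF = 1 / cos(24.0) = 1 / 0.913545 = 1.095

1.095


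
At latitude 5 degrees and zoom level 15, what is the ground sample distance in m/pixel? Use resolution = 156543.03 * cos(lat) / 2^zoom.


res = 156543.03 * cos(5) / 2^15 = 156543.03 * 0.9961947 / 32768 = 4.76 m/pixel

4.76 m/pixel


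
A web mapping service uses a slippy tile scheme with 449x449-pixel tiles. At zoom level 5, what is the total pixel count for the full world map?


tiles per axis = 2^5 = 32
total tiles = 32^2 = 1024
pixels per axis = 32 * 449 = 14368
total pixels = 14368^2 = 206439424

206439424 pixels


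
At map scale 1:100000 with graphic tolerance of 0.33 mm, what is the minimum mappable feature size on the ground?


ground = 0.33 mm * 100000 / 1000 = 33.0 m

33.0 m


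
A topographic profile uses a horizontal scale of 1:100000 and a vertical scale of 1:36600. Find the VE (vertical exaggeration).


VE = horizontal_scale / vertical_scale = 100000 / 36600 ≈ 2.7

2.7x


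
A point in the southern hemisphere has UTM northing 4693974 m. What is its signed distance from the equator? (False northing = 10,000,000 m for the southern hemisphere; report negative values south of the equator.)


For southern: actual = 4693974 - 10000000 = -5306026 m

-5306026 m
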